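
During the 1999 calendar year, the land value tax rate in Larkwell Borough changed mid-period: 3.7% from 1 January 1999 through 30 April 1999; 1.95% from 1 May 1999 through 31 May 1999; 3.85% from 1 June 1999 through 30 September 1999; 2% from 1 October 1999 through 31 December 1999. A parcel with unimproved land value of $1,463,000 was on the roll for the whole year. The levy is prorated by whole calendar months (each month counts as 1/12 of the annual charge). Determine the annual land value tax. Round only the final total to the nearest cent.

1 January – 30 April 1999: 4 months at 3.7% → $1,463,000 × 3.7% × 4/12 = $18,043.6667
1 May – 31 May 1999: 1 month at 1.95% → $1,463,000 × 1.95% × 1/12 = $2,377.3750
1 June – 30 September 1999: 4 months at 3.85% → $1,463,000 × 3.85% × 4/12 = $18,775.1667
1 October – 31 December 1999: 3 months at 2% → $1,463,000 × 2% × 3/12 = $7,315.0000
Total = $46,511.2083

$46,511.21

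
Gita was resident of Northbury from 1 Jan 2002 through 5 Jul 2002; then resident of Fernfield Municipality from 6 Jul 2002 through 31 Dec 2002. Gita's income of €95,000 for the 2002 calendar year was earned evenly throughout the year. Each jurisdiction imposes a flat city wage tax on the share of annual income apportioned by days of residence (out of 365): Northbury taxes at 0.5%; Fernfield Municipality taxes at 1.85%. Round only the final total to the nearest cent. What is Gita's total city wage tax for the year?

€1,103.95

Northbury, 1 Jan – 5 Jul 2002: 186 days → €95,000 × 0.5% × 186/365 = €242.0548
Fernfield Municipality, 6 Jul – 31 Dec 2002: 179 days → €95,000 × 1.85% × 179/365 = €861.8973
Total = €1,103.9521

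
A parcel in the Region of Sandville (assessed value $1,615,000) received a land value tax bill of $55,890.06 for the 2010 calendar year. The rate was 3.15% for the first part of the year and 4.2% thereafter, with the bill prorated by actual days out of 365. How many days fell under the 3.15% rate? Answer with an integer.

Let d = days at the first rate; then 365 − d days at the second rate.
$1,615,000 × [3.15%·d + 4.2%·(365−d)] / 365 = $55,890.06
Solving gives d = 257, so the new rate took effect on September 15, 2010.

257 days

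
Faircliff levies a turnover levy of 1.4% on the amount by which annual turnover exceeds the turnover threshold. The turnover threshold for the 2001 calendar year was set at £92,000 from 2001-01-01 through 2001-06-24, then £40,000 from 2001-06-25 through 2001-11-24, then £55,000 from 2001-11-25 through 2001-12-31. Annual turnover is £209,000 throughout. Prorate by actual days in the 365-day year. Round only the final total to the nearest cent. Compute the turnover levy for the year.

£1,995.67

2001-01-01 to 2001-06-24: 175 days, exemption £92,000 → (£209,000 − £92,000) × 1.4% × 175/365 = £785.3425
2001-06-25 to 2001-11-24: 153 days, exemption £40,000 → (£209,000 − £40,000) × 1.4% × 153/365 = £991.7753
2001-11-25 to 2001-12-31: 37 days, exemption £55,000 → (£209,000 − £55,000) × 1.4% × 37/365 = £218.5534
Total = £1,995.6712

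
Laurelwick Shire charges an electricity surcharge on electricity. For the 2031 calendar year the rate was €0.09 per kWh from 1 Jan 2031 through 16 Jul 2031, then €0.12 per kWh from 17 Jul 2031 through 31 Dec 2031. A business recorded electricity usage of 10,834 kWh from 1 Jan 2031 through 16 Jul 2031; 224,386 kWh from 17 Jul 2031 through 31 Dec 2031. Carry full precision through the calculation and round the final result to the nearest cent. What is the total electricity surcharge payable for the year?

1 Jan – 16 Jul 2031: 10,834 kWh at €0.09/kWh → €975.06
17 Jul – 31 Dec 2031: 224,386 kWh at €0.12/kWh → €26,926.32

€27,901.38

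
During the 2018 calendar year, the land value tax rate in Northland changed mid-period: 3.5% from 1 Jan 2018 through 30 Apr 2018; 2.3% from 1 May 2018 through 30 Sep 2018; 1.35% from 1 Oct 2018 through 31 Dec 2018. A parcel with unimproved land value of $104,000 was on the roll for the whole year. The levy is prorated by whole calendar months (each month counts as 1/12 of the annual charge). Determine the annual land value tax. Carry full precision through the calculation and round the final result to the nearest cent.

$2,561.00

1 Jan – 30 Apr 2018: 4 months at 3.5% → $104,000 × 3.5% × 4/12 = $1,213.3333
1 May – 30 Sep 2018: 5 months at 2.3% → $104,000 × 2.3% × 5/12 = $996.6667
1 Oct – 31 Dec 2018: 3 months at 1.35% → $104,000 × 1.35% × 3/12 = $351.0000
Total = $2,561.0000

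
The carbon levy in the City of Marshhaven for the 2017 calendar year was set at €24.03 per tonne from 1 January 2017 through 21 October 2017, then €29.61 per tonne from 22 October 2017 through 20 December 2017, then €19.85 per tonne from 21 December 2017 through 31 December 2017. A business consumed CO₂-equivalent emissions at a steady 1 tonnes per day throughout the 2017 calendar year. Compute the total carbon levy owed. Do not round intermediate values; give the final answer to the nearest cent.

1 January – 21 October 2017: 294 days × 1 tonnes/day = 294 tonnes at €24.03/tonne → €7064.82
22 October – 20 December 2017: 60 days × 1 tonnes/day = 60 tonnes at €29.61/tonne → €1776.60
21 December – 31 December 2017: 11 days × 1 tonnes/day = 11 tonnes at €19.85/tonne → €218.35

€9059.77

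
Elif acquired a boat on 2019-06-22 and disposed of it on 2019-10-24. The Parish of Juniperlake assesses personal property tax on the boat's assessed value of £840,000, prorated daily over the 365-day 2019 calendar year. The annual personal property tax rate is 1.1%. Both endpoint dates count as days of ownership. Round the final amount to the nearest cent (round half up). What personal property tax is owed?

£3,164.38

Days held (2019-06-22 to 2019-10-24): 125 out of 365
Tax = £840,000 × 1.1% × 125/365 = £3,164.3836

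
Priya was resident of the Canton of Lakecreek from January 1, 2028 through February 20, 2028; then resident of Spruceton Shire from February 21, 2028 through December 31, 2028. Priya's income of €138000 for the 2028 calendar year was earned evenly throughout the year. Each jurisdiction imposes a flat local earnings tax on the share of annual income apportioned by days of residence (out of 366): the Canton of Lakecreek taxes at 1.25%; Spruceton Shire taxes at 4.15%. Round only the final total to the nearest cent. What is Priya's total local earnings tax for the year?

€5169.34

The Canton of Lakecreek, January 1 – February 20, 2028: 51 days → €138000 × 1.25% × 51/366 = €240.3689
Spruceton Shire, February 21 – December 31, 2028: 315 days → €138000 × 4.15% × 315/366 = €4928.9754
Total = €5169.3443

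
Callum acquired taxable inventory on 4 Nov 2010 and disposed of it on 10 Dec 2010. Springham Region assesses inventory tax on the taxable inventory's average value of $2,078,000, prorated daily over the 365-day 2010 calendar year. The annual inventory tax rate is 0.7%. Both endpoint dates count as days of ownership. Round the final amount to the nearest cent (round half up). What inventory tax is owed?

Days held (4 Nov – 10 Dec 2010): 37 out of 365
Tax = $2,078,000 × 0.7% × 37/365 = $1,474.5260

$1,474.53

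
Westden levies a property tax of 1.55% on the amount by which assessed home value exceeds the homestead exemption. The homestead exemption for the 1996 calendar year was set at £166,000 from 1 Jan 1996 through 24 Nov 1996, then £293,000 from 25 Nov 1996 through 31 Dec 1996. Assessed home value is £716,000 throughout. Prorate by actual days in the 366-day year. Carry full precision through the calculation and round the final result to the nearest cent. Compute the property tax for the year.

1 Jan – 24 Nov 1996: 329 days, exemption £166,000 → (£716,000 − £166,000) × 1.55% × 329/366 = £7,663.1831
25 Nov – 31 Dec 1996: 37 days, exemption £293,000 → (£716,000 − £293,000) × 1.55% × 37/366 = £662.8156
Total = £8,325.9986

£8,326.00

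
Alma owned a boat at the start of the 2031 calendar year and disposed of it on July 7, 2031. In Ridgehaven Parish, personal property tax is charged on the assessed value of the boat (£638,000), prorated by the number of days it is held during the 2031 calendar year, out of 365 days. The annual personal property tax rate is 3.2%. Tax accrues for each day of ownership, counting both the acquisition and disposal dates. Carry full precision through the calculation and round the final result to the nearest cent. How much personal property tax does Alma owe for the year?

£10,515.64

Days held (January 1 – July 7, 2031): 188 out of 365
Tax = £638,000 × 3.2% × 188/365 = £10,515.6384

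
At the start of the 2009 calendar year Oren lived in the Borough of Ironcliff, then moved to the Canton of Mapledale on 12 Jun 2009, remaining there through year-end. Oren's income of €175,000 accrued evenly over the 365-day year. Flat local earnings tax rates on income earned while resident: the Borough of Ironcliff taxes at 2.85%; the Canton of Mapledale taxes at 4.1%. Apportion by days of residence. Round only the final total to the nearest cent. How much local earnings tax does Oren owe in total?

The Borough of Ironcliff, 1 Jan – 11 Jun 2009: 162 days → €175,000 × 2.85% × 162/365 = €2,213.6301
The Canton of Mapledale, 12 Jun – 31 Dec 2009: 203 days → €175,000 × 4.1% × 203/365 = €3,990.4795
Total = €6,204.1096

€6,204.11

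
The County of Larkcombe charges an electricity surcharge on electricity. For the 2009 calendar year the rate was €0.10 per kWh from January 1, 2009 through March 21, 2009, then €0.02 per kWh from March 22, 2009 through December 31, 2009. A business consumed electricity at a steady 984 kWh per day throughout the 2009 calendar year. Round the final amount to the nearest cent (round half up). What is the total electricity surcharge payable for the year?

€13480.80

January 1 – March 21, 2009: 80 days × 984 kWh/day = 78,720 kWh at €0.10/kWh → €7872.00
March 22 – December 31, 2009: 285 days × 984 kWh/day = 280,440 kWh at €0.02/kWh → €5608.80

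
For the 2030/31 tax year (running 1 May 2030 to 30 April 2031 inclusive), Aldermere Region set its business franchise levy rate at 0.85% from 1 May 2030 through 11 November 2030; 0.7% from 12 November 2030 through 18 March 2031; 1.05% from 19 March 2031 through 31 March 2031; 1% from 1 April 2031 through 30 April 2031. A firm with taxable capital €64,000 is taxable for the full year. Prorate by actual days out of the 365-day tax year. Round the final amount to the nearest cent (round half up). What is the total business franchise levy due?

€523.05

1 May – 11 November 2030: 195 days at 0.85% → €64,000 × 0.85% × 195/365 = €290.6301
12 November 2030 – 18 March 2031: 127 days at 0.7% → €64,000 × 0.7% × 127/365 = €155.8795
19 March – 31 March 2031: 13 days at 1.05% → €64,000 × 1.05% × 13/365 = €23.9342
1 April – 30 April 2031: 30 days at 1% → €64,000 × 1% × 30/365 = €52.6027
Total = €523.0466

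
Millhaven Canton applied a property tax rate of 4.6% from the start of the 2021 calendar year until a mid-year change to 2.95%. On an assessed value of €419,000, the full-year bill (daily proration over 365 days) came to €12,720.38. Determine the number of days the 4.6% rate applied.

19 days

Let d = days at the first rate; then 365 − d days at the second rate.
€419,000 × [4.6%·d + 2.95%·(365−d)] / 365 = €12,720.38
Solving gives d = 19, so the new rate took effect on 20 Jan 2021.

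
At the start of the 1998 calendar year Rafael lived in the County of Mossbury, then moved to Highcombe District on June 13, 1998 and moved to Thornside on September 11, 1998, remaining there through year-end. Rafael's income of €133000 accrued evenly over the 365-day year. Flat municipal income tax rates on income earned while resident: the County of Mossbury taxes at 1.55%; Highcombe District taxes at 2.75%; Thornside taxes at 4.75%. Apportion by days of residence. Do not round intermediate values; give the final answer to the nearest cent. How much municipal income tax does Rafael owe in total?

The County of Mossbury, January 1 – June 12, 1998: 163 days → €133000 × 1.55% × 163/365 = €920.6151
Highcombe District, June 13 – September 10, 1998: 90 days → €133000 × 2.75% × 90/365 = €901.8493
Thornside, September 11 – December 31, 1998: 112 days → €133000 × 4.75% × 112/365 = €1938.5205
Total = €3760.9849

€3760.98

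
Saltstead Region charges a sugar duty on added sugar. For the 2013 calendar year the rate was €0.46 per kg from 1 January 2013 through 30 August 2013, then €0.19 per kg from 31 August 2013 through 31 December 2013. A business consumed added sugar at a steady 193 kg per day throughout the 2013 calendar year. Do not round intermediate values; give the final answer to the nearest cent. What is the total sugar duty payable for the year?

1 January – 30 August 2013: 242 days × 193 kg/day = 46,706 kg at €0.46/kg → €21,484.76
31 August – 31 December 2013: 123 days × 193 kg/day = 23,739 kg at €0.19/kg → €4,510.41

€25,995.17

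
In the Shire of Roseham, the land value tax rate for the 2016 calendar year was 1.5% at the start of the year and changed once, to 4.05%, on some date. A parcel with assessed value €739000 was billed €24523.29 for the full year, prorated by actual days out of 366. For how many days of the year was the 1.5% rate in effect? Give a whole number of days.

Let d = days at the first rate; then 366 − d days at the second rate.
€739000 × [1.5%·d + 4.05%·(366−d)] / 366 = €24523.29
Solving gives d = 105, so the new rate took effect on 15 Apr 2016.

105 days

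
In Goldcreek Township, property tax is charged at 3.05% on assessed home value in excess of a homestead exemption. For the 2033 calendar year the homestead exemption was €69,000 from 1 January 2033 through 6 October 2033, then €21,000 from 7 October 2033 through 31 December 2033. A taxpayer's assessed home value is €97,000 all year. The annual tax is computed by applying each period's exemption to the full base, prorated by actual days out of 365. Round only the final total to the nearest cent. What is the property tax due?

1 January – 6 October 2033: 279 days, exemption €69,000 → (€97,000 − €69,000) × 3.05% × 279/365 = €652.7836
7 October – 31 December 2033: 86 days, exemption €21,000 → (€97,000 − €21,000) × 3.05% × 86/365 = €546.1589
Total = €1,198.9425

€1,198.94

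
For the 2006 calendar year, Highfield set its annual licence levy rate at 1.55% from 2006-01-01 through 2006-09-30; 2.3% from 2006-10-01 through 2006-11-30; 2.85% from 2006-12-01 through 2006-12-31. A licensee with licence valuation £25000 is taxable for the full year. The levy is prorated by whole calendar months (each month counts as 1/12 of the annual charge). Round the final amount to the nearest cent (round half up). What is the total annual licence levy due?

£445.83

2006-01-01 to 2006-09-30: 9 months at 1.55% → £25000 × 1.55% × 9/12 = £290.6250
2006-10-01 to 2006-11-30: 2 months at 2.3% → £25000 × 2.3% × 2/12 = £95.8333
2006-12-01 to 2006-12-31: 1 month at 2.85% → £25000 × 2.85% × 1/12 = £59.3750
Total = £445.8333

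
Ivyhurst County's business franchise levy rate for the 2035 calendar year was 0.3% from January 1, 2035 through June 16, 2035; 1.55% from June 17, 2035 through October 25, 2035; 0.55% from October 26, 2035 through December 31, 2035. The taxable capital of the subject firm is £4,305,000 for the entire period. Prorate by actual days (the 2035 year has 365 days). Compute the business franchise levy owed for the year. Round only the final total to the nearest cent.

£34,204.11

January 1 – June 16, 2035: 167 days at 0.3% → £4,305,000 × 0.3% × 167/365 = £5,909.0548
June 17 – October 25, 2035: 131 days at 1.55% → £4,305,000 × 1.55% × 131/365 = £23,948.7740
October 26 – December 31, 2035: 67 days at 0.55% → £4,305,000 × 0.55% × 67/365 = £4,346.2808
Total = £34,204.1096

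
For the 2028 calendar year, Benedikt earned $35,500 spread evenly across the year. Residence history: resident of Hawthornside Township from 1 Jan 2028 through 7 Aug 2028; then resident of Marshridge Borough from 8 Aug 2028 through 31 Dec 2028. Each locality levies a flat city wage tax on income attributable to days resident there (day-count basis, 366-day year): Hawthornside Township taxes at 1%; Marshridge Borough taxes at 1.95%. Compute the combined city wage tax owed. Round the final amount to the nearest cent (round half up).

Hawthornside Township, 1 Jan – 7 Aug 2028: 220 days → $35,500 × 1% × 220/366 = $213.3880
Marshridge Borough, 8 Aug – 31 Dec 2028: 146 days → $35,500 × 1.95% × 146/366 = $276.1434
Total = $489.5314

$489.53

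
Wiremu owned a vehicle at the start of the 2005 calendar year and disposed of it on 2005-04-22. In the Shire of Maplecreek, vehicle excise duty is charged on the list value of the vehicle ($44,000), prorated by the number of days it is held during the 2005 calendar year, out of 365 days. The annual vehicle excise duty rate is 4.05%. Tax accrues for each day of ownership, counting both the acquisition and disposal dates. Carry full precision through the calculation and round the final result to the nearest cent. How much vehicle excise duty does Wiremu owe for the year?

$546.81

Days held (2005-01-01 to 2005-04-22): 112 out of 365
Tax = $44,000 × 4.05% × 112/365 = $546.8055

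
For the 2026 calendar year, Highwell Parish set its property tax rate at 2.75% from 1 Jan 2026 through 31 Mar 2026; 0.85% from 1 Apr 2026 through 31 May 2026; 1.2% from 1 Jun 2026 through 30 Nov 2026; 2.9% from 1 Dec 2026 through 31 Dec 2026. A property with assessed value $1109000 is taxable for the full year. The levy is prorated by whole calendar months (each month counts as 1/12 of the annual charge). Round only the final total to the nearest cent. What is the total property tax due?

$18529.54

1 Jan – 31 Mar 2026: 3 months at 2.75% → $1109000 × 2.75% × 3/12 = $7624.3750
1 Apr – 31 May 2026: 2 months at 0.85% → $1109000 × 0.85% × 2/12 = $1571.0833
1 Jun – 30 Nov 2026: 6 months at 1.2% → $1109000 × 1.2% × 6/12 = $6654.0000
1 Dec – 31 Dec 2026: 1 month at 2.9% → $1109000 × 2.9% × 1/12 = $2680.0833
Total = $18529.5417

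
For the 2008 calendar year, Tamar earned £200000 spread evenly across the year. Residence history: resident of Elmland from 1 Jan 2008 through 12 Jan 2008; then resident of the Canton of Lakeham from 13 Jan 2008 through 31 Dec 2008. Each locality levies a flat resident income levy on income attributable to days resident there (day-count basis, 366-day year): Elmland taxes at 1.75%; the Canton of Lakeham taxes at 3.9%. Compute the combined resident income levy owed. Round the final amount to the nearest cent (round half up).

Elmland, 1 Jan – 12 Jan 2008: 12 days → £200000 × 1.75% × 12/366 = £114.7541
The Canton of Lakeham, 13 Jan – 31 Dec 2008: 354 days → £200000 × 3.9% × 354/366 = £7544.2623
Total = £7659.0164

£7659.02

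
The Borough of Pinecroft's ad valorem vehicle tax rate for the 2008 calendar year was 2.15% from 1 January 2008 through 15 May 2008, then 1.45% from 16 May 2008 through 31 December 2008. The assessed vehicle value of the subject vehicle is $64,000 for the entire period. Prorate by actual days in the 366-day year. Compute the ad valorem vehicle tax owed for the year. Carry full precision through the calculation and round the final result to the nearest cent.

1 January – 15 May 2008: 136 days at 2.15% → $64,000 × 2.15% × 136/366 = $511.3005
16 May – 31 December 2008: 230 days at 1.45% → $64,000 × 1.45% × 230/366 = $583.1694
Total = $1,094.4699

$1,094.47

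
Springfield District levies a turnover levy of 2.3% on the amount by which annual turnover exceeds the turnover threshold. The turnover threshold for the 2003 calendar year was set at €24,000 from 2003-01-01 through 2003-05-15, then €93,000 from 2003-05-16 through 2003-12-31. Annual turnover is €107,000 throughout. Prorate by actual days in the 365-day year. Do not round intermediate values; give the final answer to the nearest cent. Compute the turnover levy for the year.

2003-01-01 to 2003-05-15: 135 days, exemption €24,000 → (€107,000 − €24,000) × 2.3% × 135/365 = €706.0685
2003-05-16 to 2003-12-31: 230 days, exemption €93,000 → (€107,000 − €93,000) × 2.3% × 230/365 = €202.9041
Total = €908.9726

€908.97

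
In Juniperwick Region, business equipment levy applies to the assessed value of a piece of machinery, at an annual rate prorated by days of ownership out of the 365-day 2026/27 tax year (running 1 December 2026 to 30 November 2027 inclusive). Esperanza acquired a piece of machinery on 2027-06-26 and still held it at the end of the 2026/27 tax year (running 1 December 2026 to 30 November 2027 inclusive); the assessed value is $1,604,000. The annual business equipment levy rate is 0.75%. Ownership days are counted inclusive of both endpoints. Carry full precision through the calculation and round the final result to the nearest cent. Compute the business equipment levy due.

$5,207.51

Days held (2027-06-26 to 2027-11-30): 158 out of 365
Tax = $1,604,000 × 0.75% × 158/365 = $5,207.5068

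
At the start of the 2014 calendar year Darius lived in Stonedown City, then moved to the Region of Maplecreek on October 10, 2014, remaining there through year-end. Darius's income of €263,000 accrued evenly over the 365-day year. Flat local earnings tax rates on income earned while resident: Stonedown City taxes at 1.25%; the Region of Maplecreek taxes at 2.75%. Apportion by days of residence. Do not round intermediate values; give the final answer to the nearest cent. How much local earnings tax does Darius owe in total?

Stonedown City, January 1 – October 9, 2014: 282 days → €263,000 × 1.25% × 282/365 = €2,539.9315
The Region of Maplecreek, October 10 – December 31, 2014: 83 days → €263,000 × 2.75% × 83/365 = €1,644.6507
Total = €4,184.5822

€4,184.58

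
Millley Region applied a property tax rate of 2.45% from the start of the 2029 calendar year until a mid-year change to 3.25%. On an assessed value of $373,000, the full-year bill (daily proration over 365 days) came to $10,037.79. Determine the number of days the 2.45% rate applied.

Let d = days at the first rate; then 365 − d days at the second rate.
$373,000 × [2.45%·d + 3.25%·(365−d)] / 365 = $10,037.79
Solving gives d = 255, so the new rate took effect on 13 September 2029.

255 days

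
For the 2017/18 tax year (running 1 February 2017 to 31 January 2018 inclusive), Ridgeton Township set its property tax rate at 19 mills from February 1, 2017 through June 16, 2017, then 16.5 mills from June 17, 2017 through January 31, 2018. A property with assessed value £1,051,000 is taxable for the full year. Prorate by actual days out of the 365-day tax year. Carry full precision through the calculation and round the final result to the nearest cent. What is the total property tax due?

£18,320.51

February 1 – June 16, 2017: 136 days at 19 mills → £1,051,000 × 1.9% × 136/365 = £7,440.5041
June 17, 2017 – January 31, 2018: 229 days at 16.5 mills → £1,051,000 × 1.65% × 229/365 = £10,880.0096
Total = £18,320.5137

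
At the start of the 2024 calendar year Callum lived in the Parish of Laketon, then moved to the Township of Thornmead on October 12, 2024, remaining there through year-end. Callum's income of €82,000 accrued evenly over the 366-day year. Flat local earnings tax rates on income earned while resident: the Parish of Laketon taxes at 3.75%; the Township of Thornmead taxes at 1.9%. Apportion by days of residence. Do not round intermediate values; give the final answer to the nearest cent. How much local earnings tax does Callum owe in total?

The Parish of Laketon, January 1 – October 11, 2024: 285 days → €82,000 × 3.75% × 285/366 = €2,394.4672
The Township of Thornmead, October 12 – December 31, 2024: 81 days → €82,000 × 1.9% × 81/366 = €344.8033
Total = €2,739.2705

€2,739.27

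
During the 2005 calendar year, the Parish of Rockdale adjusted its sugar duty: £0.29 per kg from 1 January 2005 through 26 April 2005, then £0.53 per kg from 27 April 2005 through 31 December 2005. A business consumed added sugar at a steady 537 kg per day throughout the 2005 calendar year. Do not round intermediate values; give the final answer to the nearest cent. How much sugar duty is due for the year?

£88,932.57

1 January – 26 April 2005: 116 days × 537 kg/day = 62,292 kg at £0.29/kg → £18,064.68
27 April – 31 December 2005: 249 days × 537 kg/day = 133,713 kg at £0.53/kg → £70,867.89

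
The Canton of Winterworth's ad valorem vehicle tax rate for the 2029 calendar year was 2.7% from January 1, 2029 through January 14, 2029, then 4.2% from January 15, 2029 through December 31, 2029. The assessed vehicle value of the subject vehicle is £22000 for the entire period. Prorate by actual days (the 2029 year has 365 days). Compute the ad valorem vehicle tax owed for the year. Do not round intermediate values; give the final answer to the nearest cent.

£911.34

January 1 – January 14, 2029: 14 days at 2.7% → £22000 × 2.7% × 14/365 = £22.7836
January 15 – December 31, 2029: 351 days at 4.2% → £22000 × 4.2% × 351/365 = £888.5589
Total = £911.3425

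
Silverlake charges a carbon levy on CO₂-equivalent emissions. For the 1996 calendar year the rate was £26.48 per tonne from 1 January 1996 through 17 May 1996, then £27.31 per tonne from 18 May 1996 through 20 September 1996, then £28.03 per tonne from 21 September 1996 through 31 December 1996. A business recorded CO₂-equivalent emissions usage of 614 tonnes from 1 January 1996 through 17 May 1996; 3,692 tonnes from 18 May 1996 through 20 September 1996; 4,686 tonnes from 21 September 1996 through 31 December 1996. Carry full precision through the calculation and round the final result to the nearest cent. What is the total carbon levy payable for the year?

£248435.82

1 January – 17 May 1996: 614 tonnes at £26.48/tonne → £16258.72
18 May – 20 September 1996: 3,692 tonnes at £27.31/tonne → £100828.52
21 September – 31 December 1996: 4,686 tonnes at £28.03/tonne → £131348.58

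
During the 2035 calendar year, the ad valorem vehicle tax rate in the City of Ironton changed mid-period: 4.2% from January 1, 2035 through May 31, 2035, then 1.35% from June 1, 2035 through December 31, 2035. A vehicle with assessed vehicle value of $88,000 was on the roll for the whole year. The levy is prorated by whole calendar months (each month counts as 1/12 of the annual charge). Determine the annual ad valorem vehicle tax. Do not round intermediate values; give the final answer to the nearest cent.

January 1 – May 31, 2035: 5 months at 4.2% → $88,000 × 4.2% × 5/12 = $1,540.0000
June 1 – December 31, 2035: 7 months at 1.35% → $88,000 × 1.35% × 7/12 = $693.0000
Total = $2,233.0000

$2,233.00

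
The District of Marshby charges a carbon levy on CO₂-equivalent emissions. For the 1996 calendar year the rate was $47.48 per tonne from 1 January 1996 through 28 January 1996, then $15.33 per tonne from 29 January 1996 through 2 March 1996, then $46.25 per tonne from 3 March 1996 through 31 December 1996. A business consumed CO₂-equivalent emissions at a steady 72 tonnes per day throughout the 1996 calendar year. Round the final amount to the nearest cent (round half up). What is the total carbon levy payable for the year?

$1,145,567.52

1 January – 28 January 1996: 28 days × 72 tonnes/day = 2,016 tonnes at $47.48/tonne → $95,719.68
29 January – 2 March 1996: 34 days × 72 tonnes/day = 2,448 tonnes at $15.33/tonne → $37,527.84
3 March – 31 December 1996: 304 days × 72 tonnes/day = 21,888 tonnes at $46.25/tonne → $1,012,320.00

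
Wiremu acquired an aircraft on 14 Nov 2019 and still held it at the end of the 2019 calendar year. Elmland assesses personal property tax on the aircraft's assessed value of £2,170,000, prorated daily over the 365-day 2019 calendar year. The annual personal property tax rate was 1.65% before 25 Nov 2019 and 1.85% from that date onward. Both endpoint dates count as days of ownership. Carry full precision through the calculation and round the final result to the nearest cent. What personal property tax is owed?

£5,148.55

14 Nov – 24 Nov 2019: 11 days at 1.65% → £2,170,000 × 1.65% × 11/365 = £1,079.0548
25 Nov – 31 Dec 2019: 37 days at 1.85% → £2,170,000 × 1.85% × 37/365 = £4,069.4932
Total = £5,148.5479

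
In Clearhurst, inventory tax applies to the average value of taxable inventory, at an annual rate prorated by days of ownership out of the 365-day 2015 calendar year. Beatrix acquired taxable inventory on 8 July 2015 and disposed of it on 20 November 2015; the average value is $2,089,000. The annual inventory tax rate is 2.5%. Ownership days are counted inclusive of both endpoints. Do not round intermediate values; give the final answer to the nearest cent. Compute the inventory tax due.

$19,459.18

Days held (8 July – 20 November 2015): 136 out of 365
Tax = $2,089,000 × 2.5% × 136/365 = $19,459.1781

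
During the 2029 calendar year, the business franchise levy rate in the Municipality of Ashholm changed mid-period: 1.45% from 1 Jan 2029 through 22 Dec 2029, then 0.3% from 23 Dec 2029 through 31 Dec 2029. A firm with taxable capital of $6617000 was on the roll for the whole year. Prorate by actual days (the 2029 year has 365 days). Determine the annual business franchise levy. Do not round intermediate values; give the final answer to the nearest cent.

1 Jan – 22 Dec 2029: 356 days at 1.45% → $6617000 × 1.45% × 356/365 = $93580.6959
23 Dec – 31 Dec 2029: 9 days at 0.3% → $6617000 × 0.3% × 9/365 = $489.4767
Total = $94070.1726

$94070.17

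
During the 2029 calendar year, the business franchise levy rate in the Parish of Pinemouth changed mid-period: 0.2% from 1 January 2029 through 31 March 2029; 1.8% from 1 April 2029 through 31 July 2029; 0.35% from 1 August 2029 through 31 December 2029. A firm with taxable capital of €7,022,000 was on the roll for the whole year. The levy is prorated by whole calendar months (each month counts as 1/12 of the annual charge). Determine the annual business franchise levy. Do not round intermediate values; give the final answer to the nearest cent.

1 January – 31 March 2029: 3 months at 0.2% → €7,022,000 × 0.2% × 3/12 = €3,511.0000
1 April – 31 July 2029: 4 months at 1.8% → €7,022,000 × 1.8% × 4/12 = €42,132.0000
1 August – 31 December 2029: 5 months at 0.35% → €7,022,000 × 0.35% × 5/12 = €10,240.4167
Total = €55,883.4167

€55,883.42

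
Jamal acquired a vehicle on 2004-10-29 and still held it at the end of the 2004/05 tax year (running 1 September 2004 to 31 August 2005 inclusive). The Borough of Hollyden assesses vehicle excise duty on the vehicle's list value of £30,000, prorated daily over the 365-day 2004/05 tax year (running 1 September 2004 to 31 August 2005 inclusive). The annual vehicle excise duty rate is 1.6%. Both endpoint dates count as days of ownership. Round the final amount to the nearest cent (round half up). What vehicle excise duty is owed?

Days held (2004-10-29 to 2005-08-31): 307 out of 365
Tax = £30,000 × 1.6% × 307/365 = £403.7260

£403.73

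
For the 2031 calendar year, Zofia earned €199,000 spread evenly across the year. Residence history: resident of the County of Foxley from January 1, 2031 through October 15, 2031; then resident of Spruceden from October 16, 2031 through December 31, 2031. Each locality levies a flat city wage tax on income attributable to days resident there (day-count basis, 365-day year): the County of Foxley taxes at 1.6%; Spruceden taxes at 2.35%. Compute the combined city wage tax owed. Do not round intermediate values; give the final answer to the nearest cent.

The County of Foxley, January 1 – October 15, 2031: 288 days → €199,000 × 1.6% × 288/365 = €2,512.3068
Spruceden, October 16 – December 31, 2031: 77 days → €199,000 × 2.35% × 77/365 = €986.5493
Total = €3,498.8562

€3,498.86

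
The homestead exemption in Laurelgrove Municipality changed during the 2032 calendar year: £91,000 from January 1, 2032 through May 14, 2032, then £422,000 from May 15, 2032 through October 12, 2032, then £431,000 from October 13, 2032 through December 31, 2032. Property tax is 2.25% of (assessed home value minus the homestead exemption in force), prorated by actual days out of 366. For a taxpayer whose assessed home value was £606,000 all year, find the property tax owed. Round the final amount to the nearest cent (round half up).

January 1 – May 14, 2032: 135 days, exemption £91,000 → (£606,000 − £91,000) × 2.25% × 135/366 = £4,274.0779
May 15 – October 12, 2032: 151 days, exemption £422,000 → (£606,000 − £422,000) × 2.25% × 151/366 = £1,708.0328
October 13 – December 31, 2032: 80 days, exemption £431,000 → (£606,000 − £431,000) × 2.25% × 80/366 = £860.6557
Total = £6,842.7664

£6,842.77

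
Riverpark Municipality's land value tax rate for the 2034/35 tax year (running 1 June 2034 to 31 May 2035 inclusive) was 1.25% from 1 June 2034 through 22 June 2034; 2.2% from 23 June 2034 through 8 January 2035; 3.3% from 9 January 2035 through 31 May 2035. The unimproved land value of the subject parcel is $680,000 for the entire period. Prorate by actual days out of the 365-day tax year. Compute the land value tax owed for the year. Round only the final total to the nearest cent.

1 June – 22 June 2034: 22 days at 1.25% → $680,000 × 1.25% × 22/365 = $512.3288
23 June 2034 – 8 January 2035: 200 days at 2.2% → $680,000 × 2.2% × 200/365 = $8,197.2603
9 January – 31 May 2035: 143 days at 3.3% → $680,000 × 3.3% × 143/365 = $8,791.5616
Total = $17,501.1507

$17,501.15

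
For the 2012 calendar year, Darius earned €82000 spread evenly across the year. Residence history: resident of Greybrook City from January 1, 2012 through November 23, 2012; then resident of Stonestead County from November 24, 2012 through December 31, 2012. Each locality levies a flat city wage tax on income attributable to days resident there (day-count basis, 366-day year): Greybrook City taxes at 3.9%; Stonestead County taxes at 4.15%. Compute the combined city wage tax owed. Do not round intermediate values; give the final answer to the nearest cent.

Greybrook City, January 1 – November 23, 2012: 328 days → €82000 × 3.9% × 328/366 = €2865.9672
Stonestead County, November 24 – December 31, 2012: 38 days → €82000 × 4.15% × 38/366 = €353.3169
Total = €3219.2842

€3219.28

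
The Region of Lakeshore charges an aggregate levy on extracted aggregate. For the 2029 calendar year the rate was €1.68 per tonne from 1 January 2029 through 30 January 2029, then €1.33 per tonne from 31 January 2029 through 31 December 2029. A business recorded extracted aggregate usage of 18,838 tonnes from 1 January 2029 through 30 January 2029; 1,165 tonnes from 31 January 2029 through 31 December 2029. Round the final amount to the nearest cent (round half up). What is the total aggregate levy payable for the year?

€33,197.29

1 January – 30 January 2029: 18,838 tonnes at €1.68/tonne → €31,647.84
31 January – 31 December 2029: 1,165 tonnes at €1.33/tonne → €1,549.45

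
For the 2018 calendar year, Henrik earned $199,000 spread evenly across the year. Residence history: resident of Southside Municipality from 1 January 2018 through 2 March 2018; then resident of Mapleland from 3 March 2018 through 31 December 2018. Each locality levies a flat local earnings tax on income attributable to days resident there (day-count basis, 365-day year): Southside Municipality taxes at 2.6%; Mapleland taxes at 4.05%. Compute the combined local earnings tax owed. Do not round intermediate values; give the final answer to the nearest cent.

$7,577.27

Southside Municipality, 1 January – 2 March 2018: 61 days → $199,000 × 2.6% × 61/365 = $864.6959
Mapleland, 3 March – 31 December 2018: 304 days → $199,000 × 4.05% × 304/365 = $6,712.5699
Total = $7,577.2658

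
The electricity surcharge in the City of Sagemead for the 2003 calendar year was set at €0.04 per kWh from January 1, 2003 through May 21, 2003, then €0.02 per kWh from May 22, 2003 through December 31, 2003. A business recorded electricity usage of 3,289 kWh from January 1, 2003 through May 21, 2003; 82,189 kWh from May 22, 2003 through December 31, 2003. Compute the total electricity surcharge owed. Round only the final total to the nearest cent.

January 1 – May 21, 2003: 3,289 kWh at €0.04/kWh → €131.56
May 22 – December 31, 2003: 82,189 kWh at €0.02/kWh → €1643.78

€1775.34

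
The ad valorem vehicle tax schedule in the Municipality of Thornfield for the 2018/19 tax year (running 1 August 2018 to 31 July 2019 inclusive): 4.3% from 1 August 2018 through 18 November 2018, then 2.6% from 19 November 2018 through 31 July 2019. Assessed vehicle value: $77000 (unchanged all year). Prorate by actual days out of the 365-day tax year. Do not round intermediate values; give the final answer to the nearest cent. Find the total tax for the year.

$2396.49

1 August – 18 November 2018: 110 days at 4.3% → $77000 × 4.3% × 110/365 = $997.8356
19 November 2018 – 31 July 2019: 255 days at 2.6% → $77000 × 2.6% × 255/365 = $1398.6575
Total = $2396.4932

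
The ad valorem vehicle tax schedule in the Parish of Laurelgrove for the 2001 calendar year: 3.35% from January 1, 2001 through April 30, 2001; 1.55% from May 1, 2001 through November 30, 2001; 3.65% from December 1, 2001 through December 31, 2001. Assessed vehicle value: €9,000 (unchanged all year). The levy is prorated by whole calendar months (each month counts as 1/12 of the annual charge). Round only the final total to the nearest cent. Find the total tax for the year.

€209.25

January 1 – April 30, 2001: 4 months at 3.35% → €9,000 × 3.35% × 4/12 = €100.5000
May 1 – November 30, 2001: 7 months at 1.55% → €9,000 × 1.55% × 7/12 = €81.3750
December 1 – December 31, 2001: 1 month at 3.65% → €9,000 × 3.65% × 1/12 = €27.3750
Total = €209.2500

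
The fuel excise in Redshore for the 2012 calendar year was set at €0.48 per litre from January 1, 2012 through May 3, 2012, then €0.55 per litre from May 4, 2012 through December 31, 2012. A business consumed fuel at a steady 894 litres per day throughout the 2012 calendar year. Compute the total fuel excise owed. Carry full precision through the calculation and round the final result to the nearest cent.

€172,202.28

January 1 – May 3, 2012: 124 days × 894 litres/day = 110,856 litres at €0.48/litre → €53,210.88
May 4 – December 31, 2012: 242 days × 894 litres/day = 216,348 litres at €0.55/litre → €118,991.40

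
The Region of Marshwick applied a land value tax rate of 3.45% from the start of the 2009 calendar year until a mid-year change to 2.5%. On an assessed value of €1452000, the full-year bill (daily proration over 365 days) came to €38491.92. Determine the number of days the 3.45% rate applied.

Let d = days at the first rate; then 365 − d days at the second rate.
€1452000 × [3.45%·d + 2.5%·(365−d)] / 365 = €38491.92
Solving gives d = 58, so the new rate took effect on February 28, 2009.

58 days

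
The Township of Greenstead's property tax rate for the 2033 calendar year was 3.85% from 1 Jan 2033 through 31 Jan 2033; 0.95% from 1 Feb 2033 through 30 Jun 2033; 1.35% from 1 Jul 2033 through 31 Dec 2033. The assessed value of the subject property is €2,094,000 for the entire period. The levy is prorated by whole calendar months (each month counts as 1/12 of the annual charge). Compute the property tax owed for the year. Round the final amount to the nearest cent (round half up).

1 Jan – 31 Jan 2033: 1 month at 3.85% → €2,094,000 × 3.85% × 1/12 = €6,718.2500
1 Feb – 30 Jun 2033: 5 months at 0.95% → €2,094,000 × 0.95% × 5/12 = €8,288.7500
1 Jul – 31 Dec 2033: 6 months at 1.35% → €2,094,000 × 1.35% × 6/12 = €14,134.5000
Total = €29,141.5000

€29,141.50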